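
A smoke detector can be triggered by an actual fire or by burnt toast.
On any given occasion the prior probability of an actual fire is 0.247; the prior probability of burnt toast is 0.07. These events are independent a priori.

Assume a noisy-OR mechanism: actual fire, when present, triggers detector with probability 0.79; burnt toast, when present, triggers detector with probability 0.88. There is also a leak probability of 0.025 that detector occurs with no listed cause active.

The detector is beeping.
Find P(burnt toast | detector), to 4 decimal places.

Under noisy-OR, P(detector | causes) = 1 − (1−0.025)·∏(1−qᵢ) over the active causes.
Sum P(detector|·) weighted by the priors over the 4 (actual fire, burnt toast) configurations:
  P(detector) = 0.025×0.753×0.93 + 0.883×0.753×0.07 + 0.79525×0.247×0.93 + 0.97543×0.247×0.07
        = 0.017507 + 0.046543 + 0.182677 + 0.016865 = 0.263592
Configurations with burnt toast contribute 0.063408, so
  P(burnt toast | detector) = 0.063408 / 0.263592 ≈ 0.2406

P(burnt toast | detector) ≈ 0.2406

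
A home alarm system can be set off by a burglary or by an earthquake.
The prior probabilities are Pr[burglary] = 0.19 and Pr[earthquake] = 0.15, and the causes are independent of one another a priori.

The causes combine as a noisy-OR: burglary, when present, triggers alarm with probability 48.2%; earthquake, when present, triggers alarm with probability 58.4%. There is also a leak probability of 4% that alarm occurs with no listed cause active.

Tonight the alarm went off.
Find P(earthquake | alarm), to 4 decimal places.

Under noisy-OR, P(alarm | causes) = 1 − (1−0.04)·∏(1−qᵢ) over the active causes.
Numerator (weight on configurations with earthquake): 0.072978 + 0.022604 = 0.095582
The normalizing constant is 0.04·0.81·0.85 + 0.60064·0.81·0.15 + 0.50272·0.19·0.85 + 0.793132·0.19·0.15 = 0.204311
P(earthquake | alarm) = 0.095582/0.204311 ≈ 0.4678

P(earthquake | alarm) ≈ 0.4678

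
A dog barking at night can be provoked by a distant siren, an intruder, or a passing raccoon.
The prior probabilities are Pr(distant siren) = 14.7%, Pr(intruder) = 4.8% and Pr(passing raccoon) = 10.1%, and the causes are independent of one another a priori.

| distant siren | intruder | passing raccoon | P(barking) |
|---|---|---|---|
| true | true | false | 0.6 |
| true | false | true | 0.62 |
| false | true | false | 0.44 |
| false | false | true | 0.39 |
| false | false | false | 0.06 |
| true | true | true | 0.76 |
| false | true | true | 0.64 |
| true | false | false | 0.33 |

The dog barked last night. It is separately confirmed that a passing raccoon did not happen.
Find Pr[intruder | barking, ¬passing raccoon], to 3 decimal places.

P(barking | ¬passing raccoon) = 0.06×0.853×0.952 + 0.44×0.853×0.048 + 0.33×0.147×0.952 + 0.6×0.147×0.048 = 0.048723 + 0.018015 + 0.046182 + 0.004234 = 0.117154
The intruder-present share is 0.018015 + 0.004234 = 0.022249.
Hence the posterior is 0.022249/0.117154 ≈ 0.190.

Pr[intruder | barking, ¬passing raccoon] ≈ 0.190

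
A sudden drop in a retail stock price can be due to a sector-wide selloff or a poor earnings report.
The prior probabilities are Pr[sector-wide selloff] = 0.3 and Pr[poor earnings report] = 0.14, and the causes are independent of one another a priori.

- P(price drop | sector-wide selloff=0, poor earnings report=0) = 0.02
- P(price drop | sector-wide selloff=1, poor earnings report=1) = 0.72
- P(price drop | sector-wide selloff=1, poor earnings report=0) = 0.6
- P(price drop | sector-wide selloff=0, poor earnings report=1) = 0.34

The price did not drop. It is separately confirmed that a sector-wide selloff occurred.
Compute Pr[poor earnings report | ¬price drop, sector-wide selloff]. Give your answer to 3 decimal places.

P(¬price drop | sector-wide selloff) = 0.4·0.86 + 0.28·0.14 = 0.344000 + 0.039200 = 0.383200
Of this, 0.039200 comes from 0.28·0.14 (the poor earnings report=true cases).
Hence the posterior is 0.039200/0.383200 ≈ 0.102.

Pr[poor earnings report | ¬price drop, sector-wide selloff] ≈ 0.102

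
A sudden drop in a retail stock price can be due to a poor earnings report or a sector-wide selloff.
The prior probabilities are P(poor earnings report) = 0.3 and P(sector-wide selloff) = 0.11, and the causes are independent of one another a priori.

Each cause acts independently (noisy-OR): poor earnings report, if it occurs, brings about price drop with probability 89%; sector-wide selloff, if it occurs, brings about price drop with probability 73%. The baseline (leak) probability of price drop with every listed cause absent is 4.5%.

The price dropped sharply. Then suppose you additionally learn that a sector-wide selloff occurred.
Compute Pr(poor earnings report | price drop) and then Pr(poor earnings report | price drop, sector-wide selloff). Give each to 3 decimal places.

Under noisy-OR, P(price drop | causes) = 1 − (1−0.045)·∏(1−qᵢ) over the active causes.
P(price drop) = 0.045·0.7·0.89 + 0.74215·0.7·0.11 + 0.89495·0.3·0.89 + 0.971637·0.3·0.11 = 0.028035 + 0.057146 + 0.238952 + 0.032064 = 0.356197
Restricting to configurations with poor earnings report present: 0.238952 + 0.032064 = 0.271016.
P(poor earnings report | price drop) = 0.271016 / 0.356197 ≈ 0.761

Now also conditioning on sector-wide selloff=true:
Weight on poor earnings report=true, given the evidence: 0.971637·0.3 = 0.291491
Denominator P(price drop | sector-wide selloff): 0.74215·0.7 + 0.971637·0.3 = 0.810996
P(poor earnings report | price drop, sector-wide selloff) = 0.291491/0.810996 ≈ 0.359
The drop from 0.761 to 0.359 is the explaining-away (discounting) effect.

Pr(poor earnings report | price drop) ≈ 0.761; Pr(poor earnings report | price drop, sector-wide selloff) ≈ 0.359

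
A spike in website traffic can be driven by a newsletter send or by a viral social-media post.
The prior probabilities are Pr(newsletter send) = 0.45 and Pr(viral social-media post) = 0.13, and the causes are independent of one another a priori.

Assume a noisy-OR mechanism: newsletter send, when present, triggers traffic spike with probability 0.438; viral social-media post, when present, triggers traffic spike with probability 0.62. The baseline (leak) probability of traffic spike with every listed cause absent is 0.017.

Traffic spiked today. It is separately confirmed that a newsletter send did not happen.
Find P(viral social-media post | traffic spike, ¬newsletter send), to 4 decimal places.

P(viral social-media post | traffic spike, ¬newsletter send) ≈ 0.8463

Under noisy-OR, P(traffic spike | causes) = 1 − (1−0.017)·∏(1−qᵢ) over the active causes.
By total probability over both values of viral social-media post:
  P(traffic spike | ¬newsletter send) = 0.017*0.87 + 0.62646*0.13
        = 0.014790 + 0.081440 = 0.096230
Configurations with viral social-media post contribute 0.081440, so
  P(viral social-media post | traffic spike, ¬newsletter send) = 0.081440 / 0.096230 ≈ 0.8463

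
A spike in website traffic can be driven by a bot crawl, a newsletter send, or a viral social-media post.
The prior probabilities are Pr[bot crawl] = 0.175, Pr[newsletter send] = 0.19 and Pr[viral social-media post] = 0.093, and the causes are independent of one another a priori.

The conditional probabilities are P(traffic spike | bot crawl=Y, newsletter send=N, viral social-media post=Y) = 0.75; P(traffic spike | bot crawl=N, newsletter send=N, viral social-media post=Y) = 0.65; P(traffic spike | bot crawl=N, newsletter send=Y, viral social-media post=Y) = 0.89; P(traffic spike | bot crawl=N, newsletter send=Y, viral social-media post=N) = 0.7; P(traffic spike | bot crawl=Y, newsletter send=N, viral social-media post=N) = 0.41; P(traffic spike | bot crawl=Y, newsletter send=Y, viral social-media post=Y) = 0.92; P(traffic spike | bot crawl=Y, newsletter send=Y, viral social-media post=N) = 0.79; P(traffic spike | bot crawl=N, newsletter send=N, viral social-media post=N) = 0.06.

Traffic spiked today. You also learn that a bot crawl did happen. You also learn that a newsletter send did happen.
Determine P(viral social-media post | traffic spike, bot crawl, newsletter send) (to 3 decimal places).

P(viral social-media post | traffic spike, bot crawl, newsletter send) ≈ 0.107

For the numerator, keep only viral social-media post=true terms: 0.92*0.093 = 0.085560
Normalizer over all consistent configurations: 0.79*0.907 + 0.92*0.093 = 0.802090
P(viral social-media post | traffic spike, bot crawl, newsletter send) = 0.085560/0.802090 ≈ 0.107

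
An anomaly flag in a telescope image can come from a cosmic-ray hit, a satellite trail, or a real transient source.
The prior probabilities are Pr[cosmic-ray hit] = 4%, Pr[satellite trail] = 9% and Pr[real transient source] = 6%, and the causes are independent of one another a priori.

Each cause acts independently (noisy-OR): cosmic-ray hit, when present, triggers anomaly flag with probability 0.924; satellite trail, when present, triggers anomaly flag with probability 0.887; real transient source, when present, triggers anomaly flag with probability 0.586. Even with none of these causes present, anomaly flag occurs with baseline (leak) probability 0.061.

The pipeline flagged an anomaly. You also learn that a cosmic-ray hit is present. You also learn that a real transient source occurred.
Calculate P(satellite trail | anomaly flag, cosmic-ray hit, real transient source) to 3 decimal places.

Under noisy-OR, P(anomaly flag | causes) = 1 − (1−0.061)·∏(1−qᵢ) over the active causes.
Weight on satellite trail=true, given the evidence: 0.996661·0.09 = 0.089699
Denominator P(anomaly flag | cosmic-ray hit, real transient source): 0.970455·0.91 + 0.996661·0.09 = 0.972813
Posterior = 0.089699 / 0.972813 ≈ 0.092

P(satellite trail | anomaly flag, cosmic-ray hit, real transient source) ≈ 0.092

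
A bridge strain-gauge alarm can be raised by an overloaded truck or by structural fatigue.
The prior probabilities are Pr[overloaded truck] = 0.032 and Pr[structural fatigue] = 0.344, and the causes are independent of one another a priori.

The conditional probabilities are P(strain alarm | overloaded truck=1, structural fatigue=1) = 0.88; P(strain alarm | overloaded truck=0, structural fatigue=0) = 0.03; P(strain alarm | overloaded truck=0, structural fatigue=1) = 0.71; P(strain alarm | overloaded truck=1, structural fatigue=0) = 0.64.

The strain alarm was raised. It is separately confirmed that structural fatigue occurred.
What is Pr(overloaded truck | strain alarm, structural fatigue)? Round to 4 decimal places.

Pr(overloaded truck | strain alarm, structural fatigue) ≈ 0.0394

Weight on overloaded truck=true, given the evidence: 0.88×0.032 = 0.028160
The normalizing constant is 0.71×0.968 + 0.88×0.032 = 0.715440
P(overloaded truck | strain alarm, structural fatigue) = 0.028160/0.715440 ≈ 0.0394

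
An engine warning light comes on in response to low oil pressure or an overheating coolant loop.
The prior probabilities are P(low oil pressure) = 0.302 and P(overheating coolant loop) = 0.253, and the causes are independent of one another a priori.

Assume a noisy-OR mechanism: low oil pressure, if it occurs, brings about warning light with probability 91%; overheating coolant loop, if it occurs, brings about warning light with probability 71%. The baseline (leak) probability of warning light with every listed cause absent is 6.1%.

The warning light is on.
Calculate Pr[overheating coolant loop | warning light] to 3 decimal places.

Under noisy-OR, P(warning light | causes) = 1 − (1−0.061)·∏(1−qᵢ) over the active causes.
By total probability over the 4 (low oil pressure, overheating coolant loop) configurations:
  P(warning light) = 0.061*0.698*0.747 + 0.72769*0.698*0.253 + 0.91549*0.302*0.747 + 0.975492*0.302*0.253
        = 0.031806 + 0.128506 + 0.206529 + 0.074533 = 0.441374
Configurations with overheating coolant loop contribute 0.203039, so
  P(overheating coolant loop | warning light) = 0.203039 / 0.441374 ≈ 0.460

Pr[overheating coolant loop | warning light] ≈ 0.460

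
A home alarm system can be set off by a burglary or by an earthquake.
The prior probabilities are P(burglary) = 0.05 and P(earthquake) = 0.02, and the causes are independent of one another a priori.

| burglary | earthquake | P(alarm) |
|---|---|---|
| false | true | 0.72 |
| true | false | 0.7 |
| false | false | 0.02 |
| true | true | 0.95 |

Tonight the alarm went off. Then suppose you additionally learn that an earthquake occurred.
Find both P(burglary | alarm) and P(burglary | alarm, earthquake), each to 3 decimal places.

P(burglary | alarm) ≈ 0.522; P(burglary | alarm, earthquake) ≈ 0.065

Weight on burglary=true, given the evidence: 0.034300 + 0.000950 = 0.035250
Denominator P(alarm): 0.02·0.95·0.98 + 0.72·0.95·0.02 + 0.7·0.05·0.98 + 0.95·0.05·0.02 = 0.067550
P(burglary | alarm) = 0.035250/0.067550 ≈ 0.522

Now also conditioning on earthquake=true:
P(alarm | earthquake) = 0.72·0.95 + 0.95·0.05 = 0.684000 + 0.047500 = 0.731500
Restricting to configurations with burglary present: 0.95·0.05 = 0.047500.
So P(burglary | alarm, earthquake) = 0.047500/0.731500 ≈ 0.065.
This is intercausal reasoning (explaining away): once earthquake accounts for the alarm, burglary becomes less likely.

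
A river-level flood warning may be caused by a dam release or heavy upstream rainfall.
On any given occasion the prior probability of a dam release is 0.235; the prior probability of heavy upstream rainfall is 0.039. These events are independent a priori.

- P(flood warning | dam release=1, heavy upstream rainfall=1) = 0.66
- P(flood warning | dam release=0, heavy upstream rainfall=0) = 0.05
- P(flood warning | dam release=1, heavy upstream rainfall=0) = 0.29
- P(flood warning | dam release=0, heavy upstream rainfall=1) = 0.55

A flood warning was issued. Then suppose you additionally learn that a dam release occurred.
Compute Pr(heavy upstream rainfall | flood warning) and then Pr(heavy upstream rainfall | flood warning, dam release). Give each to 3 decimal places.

P(flood warning) = 0.05·0.765·0.961 + 0.55·0.765·0.039 + 0.29·0.235·0.961 + 0.66·0.235·0.039 = 0.036758 + 0.016409 + 0.065492 + 0.006049 = 0.124708
The heavy upstream rainfall-present share is 0.016409 + 0.006049 = 0.022458.
Hence the posterior is 0.022458/0.124708 ≈ 0.180.

Now condition on the additional information:
Sum P(flood warning|·) weighted by the priors over both values of heavy upstream rainfall:
  P(flood warning | dam release) = 0.29·0.961 + 0.66·0.039
        = 0.278690 + 0.025740 = 0.304430
Keeping only the heavy upstream rainfall-present terms gives 0.025740, so
  P(heavy upstream rainfall | flood warning, dam release) = 0.025740 / 0.304430 ≈ 0.085
— dam release explains away the evidence for heavy upstream rainfall.

Pr(heavy upstream rainfall | flood warning) ≈ 0.180; Pr(heavy upstream rainfall | flood warning, dam release) ≈ 0.085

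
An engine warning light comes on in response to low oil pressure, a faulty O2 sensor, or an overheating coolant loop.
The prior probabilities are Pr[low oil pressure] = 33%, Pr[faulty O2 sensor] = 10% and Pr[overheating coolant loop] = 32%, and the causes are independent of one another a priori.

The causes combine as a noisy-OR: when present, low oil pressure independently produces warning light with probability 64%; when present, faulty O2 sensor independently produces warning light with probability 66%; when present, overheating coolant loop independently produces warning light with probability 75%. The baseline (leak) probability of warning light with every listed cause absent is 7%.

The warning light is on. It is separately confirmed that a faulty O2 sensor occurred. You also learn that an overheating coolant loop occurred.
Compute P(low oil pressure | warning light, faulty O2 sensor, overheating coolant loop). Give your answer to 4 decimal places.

P(low oil pressure | warning light, faulty O2 sensor, overheating coolant loop) ≈ 0.3419

Under noisy-OR, P(warning light | causes) = 1 − (1−0.07)·∏(1−qᵢ) over the active causes.
P(warning light | faulty O2 sensor, overheating coolant loop) = 0.92095·0.67 + 0.971542·0.33 = 0.617037 + 0.320609 = 0.937646
Restricting to configurations with low oil pressure present: 0.971542·0.33 = 0.320609.
So P(low oil pressure | warning light, faulty O2 sensor, overheating coolant loop) = 0.320609/0.937646 ≈ 0.3419.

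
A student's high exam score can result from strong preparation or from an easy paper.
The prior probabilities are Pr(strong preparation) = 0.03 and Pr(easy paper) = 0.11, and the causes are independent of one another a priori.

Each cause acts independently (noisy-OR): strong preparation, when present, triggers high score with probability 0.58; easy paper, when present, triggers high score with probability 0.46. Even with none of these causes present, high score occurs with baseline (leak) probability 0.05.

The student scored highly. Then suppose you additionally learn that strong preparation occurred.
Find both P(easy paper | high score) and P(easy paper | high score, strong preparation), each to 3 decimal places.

Under noisy-OR, P(high score | causes) = 1 − (1−0.05)·∏(1−qᵢ) over the active causes.
Weight on easy paper=true, given the evidence: 0.051963 + 0.002589 = 0.054552
Normalizer over all consistent configurations: 0.05*0.97*0.89 + 0.487*0.97*0.11 + 0.601*0.03*0.89 + 0.78454*0.03*0.11 = 0.113764
P(easy paper | high score) = 0.054552/0.113764 ≈ 0.480

With the extra evidence:
Sum P(high score|·) weighted by the priors over both values of easy paper:
  P(high score | strong preparation) = 0.601·0.89 + 0.78454·0.11
        = 0.534890 + 0.086299 = 0.621189
Configurations with easy paper contribute 0.086299, so
  P(easy paper | high score, strong preparation) = 0.086299 / 0.621189 ≈ 0.139
This is intercausal reasoning (explaining away): once strong preparation accounts for the high score, easy paper becomes less likely.

P(easy paper | high score) ≈ 0.480; P(easy paper | high score, strong preparation) ≈ 0.139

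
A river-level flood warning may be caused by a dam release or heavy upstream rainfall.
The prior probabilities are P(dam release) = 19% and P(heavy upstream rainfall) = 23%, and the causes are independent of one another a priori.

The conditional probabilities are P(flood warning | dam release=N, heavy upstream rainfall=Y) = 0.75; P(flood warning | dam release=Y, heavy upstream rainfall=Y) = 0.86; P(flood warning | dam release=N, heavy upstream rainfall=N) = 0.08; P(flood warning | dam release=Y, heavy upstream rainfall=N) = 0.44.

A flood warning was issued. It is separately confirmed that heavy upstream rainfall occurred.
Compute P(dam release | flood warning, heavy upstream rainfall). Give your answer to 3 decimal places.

Weight on dam release=true, given the evidence: 0.86·0.19 = 0.163400
The normalizing constant is 0.75·0.81 + 0.86·0.19 = 0.770900
Posterior = 0.163400 / 0.770900 ≈ 0.212

P(dam release | flood warning, heavy upstream rainfall) ≈ 0.212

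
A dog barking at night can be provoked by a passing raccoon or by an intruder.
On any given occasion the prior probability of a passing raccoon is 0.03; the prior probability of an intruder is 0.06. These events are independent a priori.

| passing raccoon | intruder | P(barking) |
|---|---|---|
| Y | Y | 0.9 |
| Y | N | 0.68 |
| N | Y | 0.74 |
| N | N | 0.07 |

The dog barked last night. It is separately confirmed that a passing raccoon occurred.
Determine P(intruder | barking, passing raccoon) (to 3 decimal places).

Numerator (weight on configurations with intruder): 0.9×0.06 = 0.054000
The normalizing constant is 0.68×0.94 + 0.9×0.06 = 0.693200
P(intruder | barking, passing raccoon) = 0.054000/0.693200 ≈ 0.078

P(intruder | barking, passing raccoon) ≈ 0.078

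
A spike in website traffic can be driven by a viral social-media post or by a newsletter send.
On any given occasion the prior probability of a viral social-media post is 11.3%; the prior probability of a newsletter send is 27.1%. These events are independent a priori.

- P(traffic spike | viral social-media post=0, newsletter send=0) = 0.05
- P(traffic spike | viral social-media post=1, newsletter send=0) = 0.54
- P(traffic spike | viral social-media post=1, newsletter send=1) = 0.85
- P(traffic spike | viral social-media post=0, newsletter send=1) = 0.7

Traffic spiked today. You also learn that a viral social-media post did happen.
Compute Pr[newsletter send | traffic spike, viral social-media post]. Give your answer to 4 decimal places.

Enumerate both values of newsletter send and weight by the priors:
  P(traffic spike | viral social-media post) = 0.54*0.729 + 0.85*0.271
        = 0.393660 + 0.230350 = 0.624010
Keeping only the newsletter send-present terms gives 0.230350, so
  P(newsletter send | traffic spike, viral social-media post) = 0.230350 / 0.624010 ≈ 0.3691

Pr[newsletter send | traffic spike, viral social-media post] ≈ 0.3691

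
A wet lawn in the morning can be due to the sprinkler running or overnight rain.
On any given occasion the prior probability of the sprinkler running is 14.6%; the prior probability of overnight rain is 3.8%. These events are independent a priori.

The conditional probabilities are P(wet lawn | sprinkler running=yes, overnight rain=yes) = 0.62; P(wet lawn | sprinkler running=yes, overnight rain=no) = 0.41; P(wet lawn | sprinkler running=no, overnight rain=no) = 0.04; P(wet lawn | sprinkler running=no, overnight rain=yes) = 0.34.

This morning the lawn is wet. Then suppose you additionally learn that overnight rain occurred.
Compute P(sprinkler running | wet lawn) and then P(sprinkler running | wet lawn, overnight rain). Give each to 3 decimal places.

Enumerate the 4 (sprinkler running, overnight rain) configurations and weight by the priors:
  P(wet lawn) = 0.04×0.854×0.962 + 0.34×0.854×0.038 + 0.41×0.146×0.962 + 0.62×0.146×0.038
        = 0.032862 + 0.011034 + 0.057585 + 0.003440 = 0.104921
The terms with sprinkler running present sum to 0.061025, so
  P(sprinkler running | wet lawn) = 0.061025 / 0.104921 ≈ 0.582

Now condition on the additional information:
Numerator (weight on configurations with sprinkler running): 0.62*0.146 = 0.090520
The normalizing constant is 0.34*0.854 + 0.62*0.146 = 0.380880
Posterior = 0.090520 / 0.380880 ≈ 0.238
This is intercausal reasoning (explaining away): once overnight rain accounts for the wet lawn, sprinkler running becomes less likely.

P(sprinkler running | wet lawn) ≈ 0.582; P(sprinkler running | wet lawn, overnight rain) ≈ 0.238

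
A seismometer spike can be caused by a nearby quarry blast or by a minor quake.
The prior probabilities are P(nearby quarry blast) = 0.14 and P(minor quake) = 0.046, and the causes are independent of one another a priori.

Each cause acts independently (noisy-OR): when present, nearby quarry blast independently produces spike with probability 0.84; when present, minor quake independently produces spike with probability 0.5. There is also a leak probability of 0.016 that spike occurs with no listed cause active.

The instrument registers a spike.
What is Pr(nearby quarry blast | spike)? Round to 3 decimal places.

Pr(nearby quarry blast | spike) ≈ 0.781

Under noisy-OR, P(spike | causes) = 1 − (1−0.016)·∏(1−qᵢ) over the active causes.
P(spike) = 0.016*0.86*0.954 + 0.508*0.86*0.046 + 0.84256*0.14*0.954 + 0.92128*0.14*0.046 = 0.013127 + 0.020096 + 0.112532 + 0.005933 = 0.151688
Restricting to configurations with nearby quarry blast present: 0.112532 + 0.005933 = 0.118465.
Hence the posterior is 0.118465/0.151688 ≈ 0.781.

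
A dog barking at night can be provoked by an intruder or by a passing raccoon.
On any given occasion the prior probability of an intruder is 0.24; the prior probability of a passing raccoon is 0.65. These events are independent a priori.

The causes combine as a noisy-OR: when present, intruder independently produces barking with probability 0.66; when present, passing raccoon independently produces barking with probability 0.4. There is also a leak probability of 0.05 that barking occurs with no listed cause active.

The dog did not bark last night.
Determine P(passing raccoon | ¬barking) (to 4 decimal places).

Under noisy-OR, P(barking | causes) = 1 − (1−0.05)·∏(1−qᵢ) over the active causes.
For the numerator, keep only passing raccoon=true terms: 0.281580 + 0.030233 = 0.311813
The normalizing constant is 0.95·0.76·0.35 + 0.57·0.76·0.65 + 0.323·0.24·0.35 + 0.1938·0.24·0.65 = 0.591645
P(passing raccoon | ¬barking) = 0.311813/0.591645 ≈ 0.5270

P(passing raccoon | ¬barking) ≈ 0.5270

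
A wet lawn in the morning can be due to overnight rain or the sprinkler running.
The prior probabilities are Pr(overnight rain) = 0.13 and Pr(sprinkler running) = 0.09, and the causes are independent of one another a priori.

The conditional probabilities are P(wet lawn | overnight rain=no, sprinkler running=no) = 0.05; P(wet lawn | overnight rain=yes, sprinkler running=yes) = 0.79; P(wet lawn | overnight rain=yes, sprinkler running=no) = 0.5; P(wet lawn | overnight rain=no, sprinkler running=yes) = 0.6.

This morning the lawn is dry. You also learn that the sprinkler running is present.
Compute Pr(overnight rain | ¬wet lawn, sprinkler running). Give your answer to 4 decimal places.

Numerator (weight on configurations with overnight rain): 0.21×0.13 = 0.027300
The normalizing constant is 0.4×0.87 + 0.21×0.13 = 0.375300
P(overnight rain | ¬wet lawn, sprinkler running) = 0.027300/0.375300 ≈ 0.0727

Pr(overnight rain | ¬wet lawn, sprinkler running) ≈ 0.0727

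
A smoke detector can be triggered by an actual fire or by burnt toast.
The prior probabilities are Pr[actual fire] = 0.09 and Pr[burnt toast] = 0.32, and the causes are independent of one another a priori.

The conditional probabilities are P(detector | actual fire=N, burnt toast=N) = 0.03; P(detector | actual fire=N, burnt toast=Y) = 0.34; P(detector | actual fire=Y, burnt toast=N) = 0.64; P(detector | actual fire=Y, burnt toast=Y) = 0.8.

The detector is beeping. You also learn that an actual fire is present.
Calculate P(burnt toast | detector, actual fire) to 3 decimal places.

P(detector | actual fire) = 0.64×0.68 + 0.8×0.32 = 0.435200 + 0.256000 = 0.691200
The burnt toast-present share is 0.8×0.32 = 0.256000.
Hence the posterior is 0.256000/0.691200 ≈ 0.370.

P(burnt toast | detector, actual fire) ≈ 0.370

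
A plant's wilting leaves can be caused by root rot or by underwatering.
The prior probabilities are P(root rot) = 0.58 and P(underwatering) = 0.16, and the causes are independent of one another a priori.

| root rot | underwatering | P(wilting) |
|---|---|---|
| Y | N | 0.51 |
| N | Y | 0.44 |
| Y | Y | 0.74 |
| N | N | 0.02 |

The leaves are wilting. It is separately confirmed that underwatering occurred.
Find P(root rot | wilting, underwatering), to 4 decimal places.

P(root rot | wilting, underwatering) ≈ 0.6990

P(wilting | underwatering) = 0.44×0.42 + 0.74×0.58 = 0.184800 + 0.429200 = 0.614000
Of this, 0.429200 comes from 0.74×0.58 (the root rot=true cases).
P(root rot | wilting, underwatering) = 0.429200 / 0.614000 ≈ 0.6990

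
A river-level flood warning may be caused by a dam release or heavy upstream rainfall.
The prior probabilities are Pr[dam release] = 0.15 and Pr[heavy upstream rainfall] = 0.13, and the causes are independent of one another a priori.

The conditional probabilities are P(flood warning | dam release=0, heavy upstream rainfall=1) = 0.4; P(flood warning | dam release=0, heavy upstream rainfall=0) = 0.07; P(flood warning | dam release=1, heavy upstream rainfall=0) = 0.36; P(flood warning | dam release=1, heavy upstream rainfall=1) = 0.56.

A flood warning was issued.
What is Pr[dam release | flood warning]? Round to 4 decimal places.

Weight on dam release=true, given the evidence: 0.046980 + 0.010920 = 0.057900
Denominator P(flood warning): 0.07·0.85·0.87 + 0.4·0.85·0.13 + 0.36·0.15·0.87 + 0.56·0.15·0.13 = 0.153865
Posterior = 0.057900 / 0.153865 ≈ 0.3763

Pr[dam release | flood warning] ≈ 0.3763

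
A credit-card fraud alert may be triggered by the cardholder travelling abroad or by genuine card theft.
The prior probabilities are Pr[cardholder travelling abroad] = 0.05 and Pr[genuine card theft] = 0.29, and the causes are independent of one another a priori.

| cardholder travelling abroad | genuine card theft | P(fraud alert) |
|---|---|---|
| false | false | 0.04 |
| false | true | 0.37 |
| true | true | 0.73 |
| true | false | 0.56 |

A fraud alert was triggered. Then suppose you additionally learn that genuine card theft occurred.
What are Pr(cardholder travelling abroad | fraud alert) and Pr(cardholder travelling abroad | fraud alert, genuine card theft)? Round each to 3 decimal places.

Pr(cardholder travelling abroad | fraud alert) ≈ 0.191; Pr(cardholder travelling abroad | fraud alert, genuine card theft) ≈ 0.094

Numerator (weight on configurations with cardholder travelling abroad): 0.019880 + 0.010585 = 0.030465
Denominator P(fraud alert): 0.04·0.95·0.71 + 0.37·0.95·0.29 + 0.56·0.05·0.71 + 0.73·0.05·0.29 = 0.159380
Posterior = 0.030465 / 0.159380 ≈ 0.191

Now also conditioning on genuine card theft=true:
Enumerate both values of cardholder travelling abroad and weight by the priors:
  P(fraud alert | genuine card theft) = 0.37×0.95 + 0.73×0.05
        = 0.351500 + 0.036500 = 0.388000
Keeping only the cardholder travelling abroad-present terms gives 0.036500, so
  P(cardholder travelling abroad | fraud alert, genuine card theft) = 0.036500 / 0.388000 ≈ 0.094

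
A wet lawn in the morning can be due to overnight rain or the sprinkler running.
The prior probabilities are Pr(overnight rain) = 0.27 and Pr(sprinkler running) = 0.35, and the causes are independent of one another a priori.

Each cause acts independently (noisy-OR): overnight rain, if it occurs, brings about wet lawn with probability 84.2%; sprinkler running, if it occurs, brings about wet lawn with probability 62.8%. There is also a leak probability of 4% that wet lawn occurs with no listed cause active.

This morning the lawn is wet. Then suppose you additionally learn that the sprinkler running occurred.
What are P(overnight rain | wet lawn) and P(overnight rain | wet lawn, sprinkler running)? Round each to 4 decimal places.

P(overnight rain | wet lawn) ≈ 0.5651; P(overnight rain | wet lawn, sprinkler running) ≈ 0.3519

Under noisy-OR, P(wet lawn | causes) = 1 − (1−0.04)·∏(1−qᵢ) over the active causes.
Weight on overnight rain=true, given the evidence: 0.148880 + 0.089168 = 0.238048
The normalizing constant is 0.04·0.73·0.65 + 0.64288·0.73·0.35 + 0.84832·0.27·0.65 + 0.943575·0.27·0.35 = 0.421284
P(overnight rain | wet lawn) = 0.238048/0.421284 ≈ 0.5651

With the extra evidence:
Numerator (weight on configurations with overnight rain): 0.943575·0.27 = 0.254765
Normalizer over all consistent configurations: 0.64288·0.73 + 0.943575·0.27 = 0.724067
Posterior = 0.254765 / 0.724067 ≈ 0.3519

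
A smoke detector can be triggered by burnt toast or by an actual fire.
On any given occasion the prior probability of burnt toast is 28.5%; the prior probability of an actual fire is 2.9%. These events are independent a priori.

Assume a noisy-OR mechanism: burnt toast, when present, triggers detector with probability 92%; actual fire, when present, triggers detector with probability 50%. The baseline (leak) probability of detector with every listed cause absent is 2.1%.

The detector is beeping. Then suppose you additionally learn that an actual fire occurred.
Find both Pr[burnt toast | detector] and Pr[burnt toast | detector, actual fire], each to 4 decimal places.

Under noisy-OR, P(detector | causes) = 1 − (1−0.021)·∏(1−qᵢ) over the active causes.
By total probability over the 4 (burnt toast, actual fire) configurations:
  P(detector) = 0.021×0.715×0.971 + 0.5105×0.715×0.029 + 0.92168×0.285×0.971 + 0.96084×0.285×0.029
        = 0.014580 + 0.010585 + 0.255061 + 0.007941 = 0.288167
Configurations with burnt toast contribute 0.263002, so
  P(burnt toast | detector) = 0.263002 / 0.288167 ≈ 0.9127

Now also conditioning on actual fire=true:
P(detector | actual fire) = 0.5105*0.715 + 0.96084*0.285 = 0.365007 + 0.273839 = 0.638846
Restricting to configurations with burnt toast present: 0.96084*0.285 = 0.273839.
Hence the posterior is 0.273839/0.638846 ≈ 0.4286.
Conditioning on actual fire lowers the posterior on burnt toast: the classic explaining-away effect in a common-effect structure.

Pr[burnt toast | detector] ≈ 0.9127; Pr[burnt toast | detector, actual fire] ≈ 0.4286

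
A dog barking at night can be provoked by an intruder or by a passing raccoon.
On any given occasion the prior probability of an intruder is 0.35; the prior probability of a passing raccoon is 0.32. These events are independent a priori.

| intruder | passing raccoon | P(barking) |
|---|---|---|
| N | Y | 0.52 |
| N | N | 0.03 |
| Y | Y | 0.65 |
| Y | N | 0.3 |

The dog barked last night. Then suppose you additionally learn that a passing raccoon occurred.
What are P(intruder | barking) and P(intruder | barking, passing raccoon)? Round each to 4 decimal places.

Weight on intruder=true, given the evidence: 0.071400 + 0.072800 = 0.144200
The normalizing constant is 0.03×0.65×0.68 + 0.52×0.65×0.32 + 0.3×0.35×0.68 + 0.65×0.35×0.32 = 0.265620
Posterior = 0.144200 / 0.265620 ≈ 0.5429

Now condition on the additional information:
Weight on intruder=true, given the evidence: 0.65×0.35 = 0.227500
The normalizing constant is 0.52×0.65 + 0.65×0.35 = 0.565500
Posterior = 0.227500 / 0.565500 ≈ 0.4023
Conditioning on passing raccoon lowers the posterior on intruder: the classic explaining-away effect in a common-effect structure.

P(intruder | barking) ≈ 0.5429; P(intruder | barking, passing raccoon) ≈ 0.4023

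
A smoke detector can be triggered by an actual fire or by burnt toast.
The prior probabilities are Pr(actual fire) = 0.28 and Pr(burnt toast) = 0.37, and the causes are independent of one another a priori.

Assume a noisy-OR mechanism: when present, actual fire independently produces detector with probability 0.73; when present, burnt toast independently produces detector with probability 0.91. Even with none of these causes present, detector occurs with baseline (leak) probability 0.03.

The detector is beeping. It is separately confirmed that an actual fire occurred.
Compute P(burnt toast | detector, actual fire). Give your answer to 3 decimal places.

P(burnt toast | detector, actual fire) ≈ 0.437

Under noisy-OR, P(detector | causes) = 1 − (1−0.03)·∏(1−qᵢ) over the active causes.
By total probability over both values of burnt toast:
  P(detector | actual fire) = 0.7381×0.63 + 0.976429×0.37
        = 0.465003 + 0.361279 = 0.826282
Keeping only the burnt toast-present terms gives 0.361279, so
  P(burnt toast | detector, actual fire) = 0.361279 / 0.826282 ≈ 0.437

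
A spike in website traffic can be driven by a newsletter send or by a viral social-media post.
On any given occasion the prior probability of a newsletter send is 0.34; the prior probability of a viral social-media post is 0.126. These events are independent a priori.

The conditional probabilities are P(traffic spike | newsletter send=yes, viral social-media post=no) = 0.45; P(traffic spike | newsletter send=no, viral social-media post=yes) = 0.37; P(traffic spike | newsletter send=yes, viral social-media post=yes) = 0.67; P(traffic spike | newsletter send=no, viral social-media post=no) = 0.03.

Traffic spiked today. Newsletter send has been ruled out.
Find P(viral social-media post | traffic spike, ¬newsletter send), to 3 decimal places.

Weight on viral social-media post=true, given the evidence: 0.37·0.126 = 0.046620
The normalizing constant is 0.03·0.874 + 0.37·0.126 = 0.072840
P(viral social-media post | traffic spike, ¬newsletter send) = 0.046620/0.072840 ≈ 0.640

P(viral social-media post | traffic spike, ¬newsletter send) ≈ 0.640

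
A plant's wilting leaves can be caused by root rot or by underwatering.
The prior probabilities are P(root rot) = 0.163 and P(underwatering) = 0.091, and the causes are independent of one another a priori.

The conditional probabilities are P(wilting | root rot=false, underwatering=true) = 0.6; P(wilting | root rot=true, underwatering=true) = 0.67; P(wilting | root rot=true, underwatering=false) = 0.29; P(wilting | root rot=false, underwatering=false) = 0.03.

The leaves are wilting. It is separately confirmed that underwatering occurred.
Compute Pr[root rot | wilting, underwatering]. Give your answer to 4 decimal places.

P(wilting | underwatering) = 0.6·0.837 + 0.67·0.163 = 0.502200 + 0.109210 = 0.611410
Restricting to configurations with root rot present: 0.67·0.163 = 0.109210.
P(root rot | wilting, underwatering) = 0.109210 / 0.611410 ≈ 0.1786

Pr[root rot | wilting, underwatering] ≈ 0.1786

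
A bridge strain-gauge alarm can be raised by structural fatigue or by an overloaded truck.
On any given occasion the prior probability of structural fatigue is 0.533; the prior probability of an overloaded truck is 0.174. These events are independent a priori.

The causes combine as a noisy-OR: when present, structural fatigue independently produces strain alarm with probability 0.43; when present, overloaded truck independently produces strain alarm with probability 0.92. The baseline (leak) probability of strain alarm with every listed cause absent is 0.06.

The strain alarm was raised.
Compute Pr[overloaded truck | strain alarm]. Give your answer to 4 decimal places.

Under noisy-OR, P(strain alarm | causes) = 1 − (1−0.06)·∏(1−qᵢ) over the active causes.
Weight on overloaded truck=true, given the evidence: 0.075147 + 0.088767 = 0.163914
The normalizing constant is 0.06*0.467*0.826 + 0.9248*0.467*0.174 + 0.4642*0.533*0.826 + 0.957136*0.533*0.174 = 0.391427
P(overloaded truck | strain alarm) = 0.163914/0.391427 ≈ 0.4188

Pr[overloaded truck | strain alarm] ≈ 0.4188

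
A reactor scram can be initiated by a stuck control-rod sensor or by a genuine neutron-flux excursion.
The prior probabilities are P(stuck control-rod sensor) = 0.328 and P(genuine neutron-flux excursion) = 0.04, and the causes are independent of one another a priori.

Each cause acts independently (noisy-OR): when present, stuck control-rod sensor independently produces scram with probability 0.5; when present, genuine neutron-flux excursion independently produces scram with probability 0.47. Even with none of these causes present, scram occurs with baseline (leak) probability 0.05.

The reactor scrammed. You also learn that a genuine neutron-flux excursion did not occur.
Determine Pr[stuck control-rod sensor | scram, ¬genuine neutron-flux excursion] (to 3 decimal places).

Under noisy-OR, P(scram | causes) = 1 − (1−0.05)·∏(1−qᵢ) over the active causes.
P(scram | ¬genuine neutron-flux excursion) = 0.05*0.672 + 0.525*0.328 = 0.033600 + 0.172200 = 0.205800
Of this, 0.172200 comes from 0.525*0.328 (the stuck control-rod sensor=true cases).
P(stuck control-rod sensor | scram, ¬genuine neutron-flux excursion) = 0.172200 / 0.205800 ≈ 0.837

Pr[stuck control-rod sensor | scram, ¬genuine neutron-flux excursion] ≈ 0.837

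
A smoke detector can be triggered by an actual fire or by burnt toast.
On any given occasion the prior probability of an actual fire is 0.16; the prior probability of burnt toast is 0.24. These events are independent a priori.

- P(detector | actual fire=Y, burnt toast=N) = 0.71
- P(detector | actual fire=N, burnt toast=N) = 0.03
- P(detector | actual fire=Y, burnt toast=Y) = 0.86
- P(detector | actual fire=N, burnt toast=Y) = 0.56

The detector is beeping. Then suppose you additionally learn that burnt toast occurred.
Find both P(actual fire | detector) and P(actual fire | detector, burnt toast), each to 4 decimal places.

P(actual fire | detector) ≈ 0.4748; P(actual fire | detector, burnt toast) ≈ 0.2263

Enumerate the 4 (actual fire, burnt toast) configurations and weight by the priors:
  P(detector) = 0.03·0.84·0.76 + 0.56·0.84·0.24 + 0.71·0.16·0.76 + 0.86·0.16·0.24
        = 0.019152 + 0.112896 + 0.086336 + 0.033024 = 0.251408
The terms with actual fire present sum to 0.119360, so
  P(actual fire | detector) = 0.119360 / 0.251408 ≈ 0.4748

Now also conditioning on burnt toast=true:
P(detector | burnt toast) = 0.56·0.84 + 0.86·0.16 = 0.470400 + 0.137600 = 0.608000
The actual fire-present share is 0.86·0.16 = 0.137600.
So P(actual fire | detector, burnt toast) = 0.137600/0.608000 ≈ 0.2263.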